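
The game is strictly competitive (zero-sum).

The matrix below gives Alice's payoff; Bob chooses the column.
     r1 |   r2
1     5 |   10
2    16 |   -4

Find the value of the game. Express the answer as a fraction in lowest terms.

Row minima are 5 and -4, so Alice's maximin is 5; column maxima are 16 and 10, so Bob's minimax is 10. These differ, so the equilibrium is in mixed strategies.
Let Alice play 1 with probability p. Bob is indifferent when 5p + 16(1−p) = 10p − 4(1−p), giving p = 4/5.
Let Bob play r1 with probability q. Alice is indifferent when 5q + 10(1−q) = 16q − 4(1−q), giving q = 14/25.
The value is 5·(14/25) + (10)·(11/25) = 36/5.

36/5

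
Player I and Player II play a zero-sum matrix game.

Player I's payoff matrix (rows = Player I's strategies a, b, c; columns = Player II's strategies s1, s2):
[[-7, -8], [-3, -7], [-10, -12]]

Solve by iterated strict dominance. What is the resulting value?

-7

Column s1 is strictly dominated by s2 for Player II (-8<-7, -7<-3, -12<-10); eliminate s1.
Row c is strictly dominated by row a (-8>-12); eliminate c.
Row a is strictly dominated by row b (-7>-8); eliminate a.
Only (b, s2) remains, with payoff -7.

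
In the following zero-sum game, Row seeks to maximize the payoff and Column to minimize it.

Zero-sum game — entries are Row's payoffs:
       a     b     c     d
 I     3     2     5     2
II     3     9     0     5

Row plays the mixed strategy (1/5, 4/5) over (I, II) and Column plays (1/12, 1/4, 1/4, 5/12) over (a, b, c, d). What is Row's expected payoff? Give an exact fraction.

127/30

Against (1/12, 1/4, 1/4, 5/12), each row's expected payoff is I: 17/6; II: 55/12.
Taking the (1/5, 4/5)-weighted average: (1/5)·(17/6) + (4/5)·(55/12) = 127/30.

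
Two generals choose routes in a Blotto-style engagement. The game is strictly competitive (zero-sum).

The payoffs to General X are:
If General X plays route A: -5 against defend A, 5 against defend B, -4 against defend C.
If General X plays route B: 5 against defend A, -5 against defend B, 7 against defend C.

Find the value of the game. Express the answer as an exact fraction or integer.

Column defend C is strictly dominated by defend A for General Y (it gives General X more in every row).
The remaining 2×2 game on (route A, route B) × (defend A, defend B) has no saddle point. Let General X play route A with probability p; indifference gives −5p + 5(1−p) = 5p − 5(1−p), so p = 1/2.
Similarly General Y's optimal q on defend A is 1/2, and the value is -5·(1/2) + (5)·(1/2) = 0.

0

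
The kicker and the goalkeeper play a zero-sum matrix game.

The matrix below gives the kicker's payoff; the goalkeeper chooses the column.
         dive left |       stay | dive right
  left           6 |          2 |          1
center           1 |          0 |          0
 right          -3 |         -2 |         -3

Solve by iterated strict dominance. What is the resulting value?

Row center is strictly dominated by row left (6>1, 2>0, 1>0); eliminate center.
Column stay is strictly dominated by dive right for the goalkeeper (1<2, -3<-2); eliminate stay.
Row right is strictly dominated by row left (6>-3, 1>-3); eliminate right.
Column dive left is strictly dominated by dive right for the goalkeeper (1<6); eliminate dive left.
Only (left, dive right) remains, with payoff 1.

1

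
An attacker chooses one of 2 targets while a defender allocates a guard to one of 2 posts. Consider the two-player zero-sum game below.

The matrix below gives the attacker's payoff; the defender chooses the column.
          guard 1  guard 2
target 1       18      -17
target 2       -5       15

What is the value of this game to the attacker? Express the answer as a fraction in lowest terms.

Row minima are -17 and -5, so the attacker's maximin is -5; column maxima are 18 and 15, so the defender's minimax is 15. These differ, so the equilibrium is in mixed strategies.
Let the attacker play target 1 with probability p. The defender is indifferent when 18p − 5(1−p) = −17p + 15(1−p), giving p = 4/11.
Let the defender play guard 1 with probability q. The attacker is indifferent when 18q − 17(1−q) = −5q + 15(1−q), giving q = 32/55.
The value is 18·(32/55) + (-17)·(23/55) = 37/11.

37/11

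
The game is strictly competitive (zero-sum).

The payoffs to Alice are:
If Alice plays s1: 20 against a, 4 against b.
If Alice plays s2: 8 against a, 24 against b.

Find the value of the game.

14

Row minima are 4 and 8, so Alice's maximin is 8; column maxima are 20 and 24, so Bob's minimax is 20. These differ, so the equilibrium is in mixed strategies.
Let Alice play s1 with probability p. Bob is indifferent when 20p + 8(1−p) = 4p + 24(1−p), giving p = 1/2.
Let Bob play a with probability q. Alice is indifferent when 20q + 4(1−q) = 8q + 24(1−q), giving q = 5/8.
The value is 20·(5/8) + (4)·(3/8) = 14.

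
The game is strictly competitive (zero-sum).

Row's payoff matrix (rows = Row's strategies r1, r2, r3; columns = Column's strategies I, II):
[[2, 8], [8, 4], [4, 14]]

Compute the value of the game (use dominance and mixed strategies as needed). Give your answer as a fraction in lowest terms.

48/7

Row r1 is strictly dominated by row r3, so Row never plays it.
The remaining 2×2 game on (r2, r3) × (I, II) has no saddle point. Let Row play r2 with probability p; indifference gives 8p + 4(1−p) = 4p + 14(1−p), so p = 5/7.
Similarly Column's optimal q on I is 5/7, and the value is 8·(5/7) + (4)·(2/7) = 48/7.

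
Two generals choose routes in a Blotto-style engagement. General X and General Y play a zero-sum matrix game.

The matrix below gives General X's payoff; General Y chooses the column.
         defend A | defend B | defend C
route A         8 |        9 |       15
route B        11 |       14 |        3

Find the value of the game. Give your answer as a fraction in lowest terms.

Column defend B is strictly dominated by defend A for General Y (it gives General X more in every row).
The remaining 2×2 game on (route A, route B) × (defend A, defend C) has no saddle point. Let General X play route A with probability p; indifference gives 8p + 11(1−p) = 15p + 3(1−p), so p = 8/15.
Similarly General Y's optimal q on defend A is 4/5, and the value is 8·(4/5) + (15)·(1/5) = 47/5.

47/5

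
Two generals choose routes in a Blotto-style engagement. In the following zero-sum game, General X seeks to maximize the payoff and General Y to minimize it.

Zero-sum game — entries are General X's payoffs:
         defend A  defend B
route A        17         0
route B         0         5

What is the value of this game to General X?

85/22

Row minima are 0 and 0, so General X's maximin is 0; column maxima are 17 and 5, so General Y's minimax is 5. These differ, so the equilibrium is in mixed strategies.
Let General X play route A with probability p. General Y is indifferent when 17p = 5(1−p), giving p = 5/22.
Let General Y play defend A with probability q. General X is indifferent when 17q = 5(1−q), giving q = 5/22.
The value is 17·(5/22) + (0)·(17/22) = 85/22.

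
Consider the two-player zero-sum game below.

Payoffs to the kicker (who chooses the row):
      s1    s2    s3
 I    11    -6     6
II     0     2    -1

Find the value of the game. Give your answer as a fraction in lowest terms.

Column s1 is strictly dominated by s3 for the goalkeeper (it gives the kicker more in every row).
The remaining 2×2 game on (I, II) × (s2, s3) has no saddle point. Let the kicker play I with probability p; indifference gives −6p + 2(1−p) = 6p − (1−p), so p = 1/5.
Similarly the goalkeeper's optimal q on s2 is 7/15, and the value is -6·(7/15) + (6)·(8/15) = 2/5.

2/5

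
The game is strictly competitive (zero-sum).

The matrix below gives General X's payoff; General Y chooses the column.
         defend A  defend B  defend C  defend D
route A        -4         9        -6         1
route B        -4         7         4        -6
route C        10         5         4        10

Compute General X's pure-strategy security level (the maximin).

4

The worst-case payoff for each row is route A: -6, route B: -6, route C: 4.
The best of these is 4.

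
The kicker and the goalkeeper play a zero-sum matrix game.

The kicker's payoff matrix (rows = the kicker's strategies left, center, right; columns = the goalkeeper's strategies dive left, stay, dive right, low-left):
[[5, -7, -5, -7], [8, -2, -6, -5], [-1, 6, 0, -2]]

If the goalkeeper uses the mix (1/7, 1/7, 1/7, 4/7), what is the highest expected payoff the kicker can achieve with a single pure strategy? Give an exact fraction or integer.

-3/7

left: (5)·(1/7) + (-7)·(1/7) + (-5)·(1/7) + (-7)·(4/7) = -5.
center: (8)·(1/7) + (-2)·(1/7) + (-6)·(1/7) + (-5)·(4/7) = -20/7.
right: (-1)·(1/7) + (6)·(1/7) + (0)·(1/7) + (-2)·(4/7) = -3/7.
The best pure response is right with expected payoff -3/7.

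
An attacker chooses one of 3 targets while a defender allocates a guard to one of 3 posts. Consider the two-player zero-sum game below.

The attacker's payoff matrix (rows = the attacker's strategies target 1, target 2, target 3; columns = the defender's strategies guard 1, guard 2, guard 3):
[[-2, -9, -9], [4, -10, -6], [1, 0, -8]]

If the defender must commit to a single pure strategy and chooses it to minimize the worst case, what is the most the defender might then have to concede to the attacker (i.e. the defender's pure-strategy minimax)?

-6

The worst case (largest entry) in each column is guard 1: 4, guard 2: 0, guard 3: -6.
The best (smallest) of these is -6.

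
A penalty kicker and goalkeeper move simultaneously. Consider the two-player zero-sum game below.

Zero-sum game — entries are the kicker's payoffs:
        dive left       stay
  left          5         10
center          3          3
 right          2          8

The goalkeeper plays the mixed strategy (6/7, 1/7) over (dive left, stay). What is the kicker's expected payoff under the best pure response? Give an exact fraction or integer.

left: (5)·(6/7) + (10)·(1/7) = 40/7.
center: (3)·(6/7) + (3)·(1/7) = 3.
right: (2)·(6/7) + (8)·(1/7) = 20/7.
The best pure response is left with expected payoff 40/7.

40/7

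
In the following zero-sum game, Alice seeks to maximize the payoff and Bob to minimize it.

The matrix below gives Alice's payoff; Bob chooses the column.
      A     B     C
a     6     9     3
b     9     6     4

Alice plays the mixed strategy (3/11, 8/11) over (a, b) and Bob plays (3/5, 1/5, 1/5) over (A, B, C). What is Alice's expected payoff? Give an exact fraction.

386/55

Against (3/5, 1/5, 1/5), each row's expected payoff is a: 6; b: 37/5.
Taking the (3/11, 8/11)-weighted average: (3/11)·(6) + (8/11)·(37/5) = 386/55.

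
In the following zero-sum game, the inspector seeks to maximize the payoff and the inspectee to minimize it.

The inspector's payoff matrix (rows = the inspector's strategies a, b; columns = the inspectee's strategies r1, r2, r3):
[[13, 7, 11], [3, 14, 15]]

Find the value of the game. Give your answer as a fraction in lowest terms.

161/17

Column r3 is strictly dominated by r2 for the inspectee (it gives the inspector more in every row).
The remaining 2×2 game on (a, b) × (r1, r2) has no saddle point. Let the inspector play a with probability p; indifference gives 13p + 3(1−p) = 7p + 14(1−p), so p = 11/17.
Similarly the inspectee's optimal q on r1 is 7/17, and the value is 13·(7/17) + (7)·(10/17) = 161/17.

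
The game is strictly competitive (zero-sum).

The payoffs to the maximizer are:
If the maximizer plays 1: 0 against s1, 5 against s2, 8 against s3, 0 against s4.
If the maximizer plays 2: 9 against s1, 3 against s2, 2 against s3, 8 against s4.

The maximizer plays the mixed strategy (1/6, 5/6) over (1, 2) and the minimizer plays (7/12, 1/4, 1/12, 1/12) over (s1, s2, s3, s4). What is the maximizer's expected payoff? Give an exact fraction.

Against (7/12, 1/4, 1/12, 1/12), each row's expected payoff is 1: 23/12; 2: 41/6.
Taking the (1/6, 5/6)-weighted average: (1/6)·(23/12) + (5/6)·(41/6) = 433/72.

433/72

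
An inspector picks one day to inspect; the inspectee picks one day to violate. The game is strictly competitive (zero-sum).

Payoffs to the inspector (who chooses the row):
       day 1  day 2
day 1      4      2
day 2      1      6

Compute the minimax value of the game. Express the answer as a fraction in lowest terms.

22/7

Row minima are 2 and 1, so the inspector's maximin is 2; column maxima are 4 and 6, so the inspectee's minimax is 4. These differ, so the equilibrium is in mixed strategies.
Let the inspector play day 1 with probability p. The inspectee is indifferent when 4p + (1−p) = 2p + 6(1−p), giving p = 5/7.
Let the inspectee play day 1 with probability q. The inspector is indifferent when 4q + 2(1−q) = q + 6(1−q), giving q = 4/7.
The value is 4·(4/7) + (2)·(3/7) = 22/7.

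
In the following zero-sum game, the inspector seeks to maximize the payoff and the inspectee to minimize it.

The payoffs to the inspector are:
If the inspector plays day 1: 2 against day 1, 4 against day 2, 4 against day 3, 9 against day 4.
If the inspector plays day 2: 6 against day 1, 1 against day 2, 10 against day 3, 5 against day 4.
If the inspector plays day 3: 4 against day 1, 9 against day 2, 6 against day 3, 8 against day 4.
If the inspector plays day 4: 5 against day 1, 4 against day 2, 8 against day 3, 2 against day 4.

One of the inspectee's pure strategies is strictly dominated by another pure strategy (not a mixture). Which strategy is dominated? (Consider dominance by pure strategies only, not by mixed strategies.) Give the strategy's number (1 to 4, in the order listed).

3

The inspectee prefers columns that give the inspector less. Compare day 3 with day 1: 2 < 4, 6 < 10, 4 < 6, 5 < 8.
So day 1 strictly dominates day 3 for the inspectee; day 3 is strictly dominated.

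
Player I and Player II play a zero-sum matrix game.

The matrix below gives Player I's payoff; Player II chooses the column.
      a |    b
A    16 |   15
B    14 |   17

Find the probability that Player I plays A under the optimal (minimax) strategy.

Row minima are 15 and 14, so Player I's maximin is 15; column maxima are 16 and 17, so Player II's minimax is 16. These differ, so the equilibrium is in mixed strategies.
Let Player I play A with probability p. Player II is indifferent when 16p + 14(1−p) = 15p + 17(1−p), giving p = 3/4.

3/4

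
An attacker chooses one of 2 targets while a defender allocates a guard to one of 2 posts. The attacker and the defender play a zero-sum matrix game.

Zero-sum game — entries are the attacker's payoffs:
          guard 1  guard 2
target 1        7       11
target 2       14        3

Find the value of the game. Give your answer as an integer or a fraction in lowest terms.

Row minima are 7 and 3, so the attacker's maximin is 7; column maxima are 14 and 11, so the defender's minimax is 11. These differ, so the equilibrium is in mixed strategies.
Let the attacker play target 1 with probability p. The defender is indifferent when 7p + 14(1−p) = 11p + 3(1−p), giving p = 11/15.
Let the defender play guard 1 with probability q. The attacker is indifferent when 7q + 11(1−q) = 14q + 3(1−q), giving q = 8/15.
The value is 7·(8/15) + (11)·(7/15) = 133/15.

133/15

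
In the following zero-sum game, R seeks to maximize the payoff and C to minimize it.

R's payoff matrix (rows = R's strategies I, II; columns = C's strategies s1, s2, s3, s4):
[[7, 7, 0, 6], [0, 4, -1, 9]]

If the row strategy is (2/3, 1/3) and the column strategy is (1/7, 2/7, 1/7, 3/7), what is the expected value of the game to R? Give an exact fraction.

16/3

Against (1/7, 2/7, 1/7, 3/7), each row's expected payoff is I: 39/7; II: 34/7.
Taking the (2/3, 1/3)-weighted average: (2/3)·(39/7) + (1/3)·(34/7) = 16/3.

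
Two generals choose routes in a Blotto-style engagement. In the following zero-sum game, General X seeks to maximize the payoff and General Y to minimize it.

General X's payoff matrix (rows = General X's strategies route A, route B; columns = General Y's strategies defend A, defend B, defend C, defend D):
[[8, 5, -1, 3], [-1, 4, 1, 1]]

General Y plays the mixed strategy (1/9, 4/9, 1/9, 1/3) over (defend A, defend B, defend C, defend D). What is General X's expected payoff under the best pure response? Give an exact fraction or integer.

route A: (8)·(1/9) + (5)·(4/9) + (-1)·(1/9) + (3)·(1/3) = 4.
route B: (-1)·(1/9) + (4)·(4/9) + (1)·(1/9) + (1)·(1/3) = 19/9.
The best pure response is route A with expected payoff 4.

4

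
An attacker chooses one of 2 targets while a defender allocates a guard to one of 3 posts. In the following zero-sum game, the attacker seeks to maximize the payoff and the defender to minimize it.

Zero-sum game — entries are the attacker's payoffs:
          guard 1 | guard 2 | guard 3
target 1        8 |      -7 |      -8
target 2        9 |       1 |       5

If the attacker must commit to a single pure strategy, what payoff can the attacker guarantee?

1

The worst-case payoff for each row is target 1: -8, target 2: 1.
The best of these is 1.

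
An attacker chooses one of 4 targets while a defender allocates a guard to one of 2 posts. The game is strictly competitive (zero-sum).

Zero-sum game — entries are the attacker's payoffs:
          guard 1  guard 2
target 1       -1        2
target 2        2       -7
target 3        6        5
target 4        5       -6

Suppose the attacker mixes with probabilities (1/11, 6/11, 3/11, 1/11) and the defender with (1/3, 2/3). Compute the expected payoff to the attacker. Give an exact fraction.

-28/33

Against (1/3, 2/3), each row's expected payoff is target 1: 1; target 2: -4; target 3: 16/3; target 4: -7/3.
Taking the (1/11, 6/11, 3/11, 1/11)-weighted average: (1/11)·(1) + (6/11)·(-4) + (3/11)·(16/3) + (1/11)·(-7/3) = -28/33.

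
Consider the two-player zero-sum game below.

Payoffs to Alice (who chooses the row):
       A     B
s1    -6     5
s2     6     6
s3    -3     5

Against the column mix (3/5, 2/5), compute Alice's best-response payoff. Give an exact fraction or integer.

s1: (-6)·(3/5) + (5)·(2/5) = -8/5.
s2: (6)·(3/5) + (6)·(2/5) = 6.
s3: (-3)·(3/5) + (5)·(2/5) = 1/5.
The best pure response is s2 with expected payoff 6.

6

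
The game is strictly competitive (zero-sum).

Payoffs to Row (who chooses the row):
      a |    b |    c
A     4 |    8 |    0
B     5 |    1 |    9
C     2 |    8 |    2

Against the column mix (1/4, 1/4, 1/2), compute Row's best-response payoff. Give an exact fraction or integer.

A: (4)·(1/4) + (8)·(1/4) + (0)·(1/2) = 3.
B: (5)·(1/4) + (1)·(1/4) + (9)·(1/2) = 6.
C: (2)·(1/4) + (8)·(1/4) + (2)·(1/2) = 7/2.
The best pure response is B with expected payoff 6.

6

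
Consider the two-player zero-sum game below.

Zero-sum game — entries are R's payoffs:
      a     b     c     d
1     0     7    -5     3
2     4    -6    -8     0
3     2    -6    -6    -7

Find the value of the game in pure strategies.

Row minima: -5, -8, -7 → R's maximin is -5.
Column maxima: 4, 7, -5, 3 → C's minimax is -5.
They coincide at (1, c), so the value is -5.

-5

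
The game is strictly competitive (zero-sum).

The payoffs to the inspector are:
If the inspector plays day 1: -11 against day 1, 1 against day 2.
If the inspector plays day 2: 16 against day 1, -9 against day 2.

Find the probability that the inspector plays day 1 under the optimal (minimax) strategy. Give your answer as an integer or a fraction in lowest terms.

Row minima are -11 and -9, so the inspector's maximin is -9; column maxima are 16 and 1, so the inspectee's minimax is 1. These differ, so the equilibrium is in mixed strategies.
Let the inspector play day 1 with probability p. The inspectee is indifferent when −11p + 16(1−p) = p − 9(1−p), giving p = 25/37.

25/37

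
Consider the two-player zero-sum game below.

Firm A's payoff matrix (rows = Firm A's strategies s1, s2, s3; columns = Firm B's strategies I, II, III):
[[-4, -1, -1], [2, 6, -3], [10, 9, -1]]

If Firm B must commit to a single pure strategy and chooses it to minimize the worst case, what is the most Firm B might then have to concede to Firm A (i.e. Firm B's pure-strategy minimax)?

The worst case (largest entry) in each column is I: 10, II: 9, III: -1.
The best (smallest) of these is -1.

-1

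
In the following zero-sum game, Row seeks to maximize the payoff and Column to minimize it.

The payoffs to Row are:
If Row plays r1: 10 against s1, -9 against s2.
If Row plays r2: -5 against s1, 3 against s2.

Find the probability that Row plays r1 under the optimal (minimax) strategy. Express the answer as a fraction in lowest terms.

Row minima are -9 and -5, so Row's maximin is -5; column maxima are 10 and 3, so Column's minimax is 3. These differ, so the equilibrium is in mixed strategies.
Let Row play r1 with probability p. Column is indifferent when 10p − 5(1−p) = −9p + 3(1−p), giving p = 8/27.

8/27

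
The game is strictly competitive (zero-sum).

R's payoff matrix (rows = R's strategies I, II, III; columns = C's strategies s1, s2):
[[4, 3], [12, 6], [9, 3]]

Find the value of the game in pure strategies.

6

Row minima: 3, 6, 3 → R's maximin is 6.
Column maxima: 12, 6 → C's minimax is 6.
They coincide at (II, s2), so the value is 6.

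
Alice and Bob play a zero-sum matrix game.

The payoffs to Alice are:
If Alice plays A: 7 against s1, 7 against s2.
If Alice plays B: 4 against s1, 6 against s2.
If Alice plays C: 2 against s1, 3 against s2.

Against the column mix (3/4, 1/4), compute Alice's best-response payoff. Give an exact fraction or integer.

A: (7)·(3/4) + (7)·(1/4) = 7.
B: (4)·(3/4) + (6)·(1/4) = 9/2.
C: (2)·(3/4) + (3)·(1/4) = 9/4.
The best pure response is A with expected payoff 7.

7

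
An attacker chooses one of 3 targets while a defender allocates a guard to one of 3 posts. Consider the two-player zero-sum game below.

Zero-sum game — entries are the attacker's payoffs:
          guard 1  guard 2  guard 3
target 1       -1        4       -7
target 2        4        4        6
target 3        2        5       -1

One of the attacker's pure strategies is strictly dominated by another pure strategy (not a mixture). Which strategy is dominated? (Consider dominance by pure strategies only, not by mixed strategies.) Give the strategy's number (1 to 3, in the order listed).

Compare target 1 with target 3: 2 > -1, 5 > 4, -1 > -7.
So target 3 strictly dominates target 1 for the attacker; target 1 is strictly dominated.

1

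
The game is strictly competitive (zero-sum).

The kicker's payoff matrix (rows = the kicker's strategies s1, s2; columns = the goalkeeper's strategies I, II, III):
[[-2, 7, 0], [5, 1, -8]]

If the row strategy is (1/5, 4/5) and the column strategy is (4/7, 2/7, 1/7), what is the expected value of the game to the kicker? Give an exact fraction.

Against (4/7, 2/7, 1/7), each row's expected payoff is s1: 6/7; s2: 2.
Taking the (1/5, 4/5)-weighted average: (1/5)·(6/7) + (4/5)·(2) = 62/35.

62/35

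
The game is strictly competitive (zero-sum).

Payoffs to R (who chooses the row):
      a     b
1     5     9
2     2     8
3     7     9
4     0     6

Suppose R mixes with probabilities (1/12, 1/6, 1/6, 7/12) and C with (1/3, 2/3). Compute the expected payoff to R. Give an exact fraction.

Against (1/3, 2/3), each row's expected payoff is 1: 23/3; 2: 6; 3: 25/3; 4: 4.
Taking the (1/12, 1/6, 1/6, 7/12)-weighted average: (1/12)·(23/3) + (1/6)·(6) + (1/6)·(25/3) + (7/12)·(4) = 193/36.

193/36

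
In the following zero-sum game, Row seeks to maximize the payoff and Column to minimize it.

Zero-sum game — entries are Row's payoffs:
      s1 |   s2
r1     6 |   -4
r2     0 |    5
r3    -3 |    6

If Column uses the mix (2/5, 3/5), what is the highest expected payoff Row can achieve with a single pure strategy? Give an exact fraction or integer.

r1: (6)·(2/5) + (-4)·(3/5) = 0.
r2: (0)·(2/5) + (5)·(3/5) = 3.
r3: (-3)·(2/5) + (6)·(3/5) = 12/5.
The best pure response is r2 with expected payoff 3.

3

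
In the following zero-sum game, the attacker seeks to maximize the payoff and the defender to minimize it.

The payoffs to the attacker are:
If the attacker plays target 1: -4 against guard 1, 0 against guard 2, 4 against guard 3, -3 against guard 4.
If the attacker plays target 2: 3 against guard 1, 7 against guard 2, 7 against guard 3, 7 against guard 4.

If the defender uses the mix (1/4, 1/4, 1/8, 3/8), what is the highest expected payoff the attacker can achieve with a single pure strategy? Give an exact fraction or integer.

target 1: (-4)·(1/4) + (0)·(1/4) + (4)·(1/8) + (-3)·(3/8) = -13/8.
target 2: (3)·(1/4) + (7)·(1/4) + (7)·(1/8) + (7)·(3/8) = 6.
The best pure response is target 2 with expected payoff 6.

6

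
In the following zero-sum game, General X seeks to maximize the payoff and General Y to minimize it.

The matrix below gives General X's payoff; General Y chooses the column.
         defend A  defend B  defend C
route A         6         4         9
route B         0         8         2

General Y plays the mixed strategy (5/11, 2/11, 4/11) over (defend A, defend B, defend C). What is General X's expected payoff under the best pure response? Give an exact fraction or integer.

route A: (6)·(5/11) + (4)·(2/11) + (9)·(4/11) = 74/11.
route B: (0)·(5/11) + (8)·(2/11) + (2)·(4/11) = 24/11.
The best pure response is route A with expected payoff 74/11.

74/11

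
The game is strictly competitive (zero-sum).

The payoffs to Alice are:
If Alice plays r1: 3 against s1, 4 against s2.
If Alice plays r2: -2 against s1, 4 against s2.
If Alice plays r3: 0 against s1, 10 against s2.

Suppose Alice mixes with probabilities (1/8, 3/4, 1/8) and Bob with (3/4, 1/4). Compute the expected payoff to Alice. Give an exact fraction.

11/32

Against (3/4, 1/4), each row's expected payoff is r1: 13/4; r2: -1/2; r3: 5/2.
Taking the (1/8, 3/4, 1/8)-weighted average: (1/8)·(13/4) + (3/4)·(-1/2) + (1/8)·(5/2) = 11/32.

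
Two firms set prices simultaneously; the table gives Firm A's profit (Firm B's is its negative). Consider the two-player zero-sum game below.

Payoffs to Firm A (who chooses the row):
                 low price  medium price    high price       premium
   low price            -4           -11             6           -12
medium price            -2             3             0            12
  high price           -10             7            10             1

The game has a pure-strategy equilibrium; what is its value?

Row minima: -12, -2, -10 → Firm A's maximin is -2.
Column maxima: -2, 7, 10, 12 → Firm B's minimax is -2.
They coincide at (medium price, low price), so the value is -2.

-2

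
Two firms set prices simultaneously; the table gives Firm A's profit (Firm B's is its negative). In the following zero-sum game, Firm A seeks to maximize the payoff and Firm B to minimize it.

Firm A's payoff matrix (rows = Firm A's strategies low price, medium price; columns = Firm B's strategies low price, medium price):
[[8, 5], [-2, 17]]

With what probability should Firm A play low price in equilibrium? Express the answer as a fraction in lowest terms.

Row minima are 5 and -2, so Firm A's maximin is 5; column maxima are 8 and 17, so Firm B's minimax is 8. These differ, so the equilibrium is in mixed strategies.
Let Firm A play low price with probability p. Firm B is indifferent when 8p − 2(1−p) = 5p + 17(1−p), giving p = 19/22.

19/22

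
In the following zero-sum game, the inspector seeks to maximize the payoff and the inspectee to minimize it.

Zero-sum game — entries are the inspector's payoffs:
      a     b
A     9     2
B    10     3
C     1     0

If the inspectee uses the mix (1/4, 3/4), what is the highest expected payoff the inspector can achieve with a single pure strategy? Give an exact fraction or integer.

19/4

A: (9)·(1/4) + (2)·(3/4) = 15/4.
B: (10)·(1/4) + (3)·(3/4) = 19/4.
C: (1)·(1/4) + (0)·(3/4) = 1/4.
The best pure response is B with expected payoff 19/4.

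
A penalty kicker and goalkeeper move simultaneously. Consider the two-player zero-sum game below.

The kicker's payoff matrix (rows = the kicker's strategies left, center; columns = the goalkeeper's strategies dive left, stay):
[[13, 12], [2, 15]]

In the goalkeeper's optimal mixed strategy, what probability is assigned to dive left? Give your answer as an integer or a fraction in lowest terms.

Row minima are 12 and 2, so the kicker's maximin is 12; column maxima are 13 and 15, so the goalkeeper's minimax is 13. These differ, so the equilibrium is in mixed strategies.
Let the goalkeeper play dive left with probability q. The kicker is indifferent when 13q + 12(1−q) = 2q + 15(1−q), giving q = 3/14.

3/14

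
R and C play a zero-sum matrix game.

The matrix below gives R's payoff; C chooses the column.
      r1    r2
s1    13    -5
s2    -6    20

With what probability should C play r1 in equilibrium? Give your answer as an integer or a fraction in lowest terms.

Row minima are -5 and -6, so R's maximin is -5; column maxima are 13 and 20, so C's minimax is 13. These differ, so the equilibrium is in mixed strategies.
Let C play r1 with probability q. R is indifferent when 13q − 5(1−q) = −6q + 20(1−q), giving q = 25/44.

25/44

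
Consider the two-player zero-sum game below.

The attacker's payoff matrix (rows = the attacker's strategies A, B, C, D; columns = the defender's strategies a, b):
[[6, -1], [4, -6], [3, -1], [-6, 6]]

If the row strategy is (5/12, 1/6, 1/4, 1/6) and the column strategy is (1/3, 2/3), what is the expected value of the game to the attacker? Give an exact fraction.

19/36

Against (1/3, 2/3), each row's expected payoff is A: 4/3; B: -8/3; C: 1/3; D: 2.
Taking the (5/12, 1/6, 1/4, 1/6)-weighted average: (5/12)·(4/3) + (1/6)·(-8/3) + (1/4)·(1/3) + (1/6)·(2) = 19/36.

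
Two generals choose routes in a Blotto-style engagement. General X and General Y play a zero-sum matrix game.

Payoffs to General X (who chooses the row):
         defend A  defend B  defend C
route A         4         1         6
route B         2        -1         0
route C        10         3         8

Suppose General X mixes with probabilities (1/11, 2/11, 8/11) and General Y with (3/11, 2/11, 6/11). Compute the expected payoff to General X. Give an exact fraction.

730/121

Against (3/11, 2/11, 6/11), each row's expected payoff is route A: 50/11; route B: 4/11; route C: 84/11.
Taking the (1/11, 2/11, 8/11)-weighted average: (1/11)·(50/11) + (2/11)·(4/11) + (8/11)·(84/11) = 730/121.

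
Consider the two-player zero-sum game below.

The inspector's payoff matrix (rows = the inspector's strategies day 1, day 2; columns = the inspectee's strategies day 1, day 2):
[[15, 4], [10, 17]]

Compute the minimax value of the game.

215/18

Row minima are 4 and 10, so the inspector's maximin is 10; column maxima are 15 and 17, so the inspectee's minimax is 15. These differ, so the equilibrium is in mixed strategies.
Let the inspector play day 1 with probability p. The inspectee is indifferent when 15p + 10(1−p) = 4p + 17(1−p), giving p = 7/18.
Let the inspectee play day 1 with probability q. The inspector is indifferent when 15q + 4(1−q) = 10q + 17(1−q), giving q = 13/18.
The value is 15·(13/18) + (4)·(5/18) = 215/18.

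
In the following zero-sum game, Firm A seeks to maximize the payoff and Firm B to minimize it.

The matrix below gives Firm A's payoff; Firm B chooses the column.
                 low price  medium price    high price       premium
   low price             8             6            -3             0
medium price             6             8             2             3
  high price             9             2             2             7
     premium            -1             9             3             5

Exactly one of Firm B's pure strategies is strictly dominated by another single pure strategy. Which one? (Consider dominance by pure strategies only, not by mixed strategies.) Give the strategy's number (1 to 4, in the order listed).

4

Firm B prefers columns that give Firm A less. Compare premium with high price: -3 < 0, 2 < 3, 2 < 7, 3 < 5.
So high price strictly dominates premium for Firm B; premium is strictly dominated.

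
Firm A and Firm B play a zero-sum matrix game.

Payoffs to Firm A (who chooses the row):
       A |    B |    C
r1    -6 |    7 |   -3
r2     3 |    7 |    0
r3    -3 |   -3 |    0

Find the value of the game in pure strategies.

Row minima: -6, 0, -3 → Firm A's maximin is 0.
Column maxima: 3, 7, 0 → Firm B's minimax is 0.
They coincide at (r2, C), so the value is 0.

0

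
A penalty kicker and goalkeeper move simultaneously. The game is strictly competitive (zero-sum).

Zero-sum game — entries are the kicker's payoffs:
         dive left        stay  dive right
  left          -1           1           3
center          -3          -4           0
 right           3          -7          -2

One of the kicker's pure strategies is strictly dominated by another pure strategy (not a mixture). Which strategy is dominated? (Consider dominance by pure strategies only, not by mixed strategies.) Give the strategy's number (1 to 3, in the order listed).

2

Compare center with left: -1 > -3, 1 > -4, 3 > 0.
So left strictly dominates center for the kicker; center is strictly dominated.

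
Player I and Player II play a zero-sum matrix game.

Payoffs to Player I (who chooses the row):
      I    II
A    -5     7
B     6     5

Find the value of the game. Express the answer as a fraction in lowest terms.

Row minima are -5 and 5, so Player I's maximin is 5; column maxima are 6 and 7, so Player II's minimax is 6. These differ, so the equilibrium is in mixed strategies.
Let Player I play A with probability p. Player II is indifferent when −5p + 6(1−p) = 7p + 5(1−p), giving p = 1/13.
Let Player II play I with probability q. Player I is indifferent when −5q + 7(1−q) = 6q + 5(1−q), giving q = 2/13.
The value is -5·(2/13) + (7)·(11/13) = 67/13.

67/13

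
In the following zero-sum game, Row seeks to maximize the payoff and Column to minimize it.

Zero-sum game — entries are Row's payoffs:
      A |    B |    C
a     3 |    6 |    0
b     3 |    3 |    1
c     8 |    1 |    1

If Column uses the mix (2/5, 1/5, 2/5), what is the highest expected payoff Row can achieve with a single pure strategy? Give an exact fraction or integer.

19/5

a: (3)·(2/5) + (6)·(1/5) + (0)·(2/5) = 12/5.
b: (3)·(2/5) + (3)·(1/5) + (1)·(2/5) = 11/5.
c: (8)·(2/5) + (1)·(1/5) + (1)·(2/5) = 19/5.
The best pure response is c with expected payoff 19/5.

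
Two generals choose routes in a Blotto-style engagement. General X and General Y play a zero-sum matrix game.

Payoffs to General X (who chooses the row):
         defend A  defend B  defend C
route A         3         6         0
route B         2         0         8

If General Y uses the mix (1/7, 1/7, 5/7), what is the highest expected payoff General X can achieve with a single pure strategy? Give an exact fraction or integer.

route A: (3)·(1/7) + (6)·(1/7) + (0)·(5/7) = 9/7.
route B: (2)·(1/7) + (0)·(1/7) + (8)·(5/7) = 6.
The best pure response is route B with expected payoff 6.

6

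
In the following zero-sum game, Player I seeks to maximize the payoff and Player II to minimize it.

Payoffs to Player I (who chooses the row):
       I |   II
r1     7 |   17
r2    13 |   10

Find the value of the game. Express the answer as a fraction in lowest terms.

151/13

Row minima are 7 and 10, so Player I's maximin is 10; column maxima are 13 and 17, so Player II's minimax is 13. These differ, so the equilibrium is in mixed strategies.
Let Player I play r1 with probability p. Player II is indifferent when 7p + 13(1−p) = 17p + 10(1−p), giving p = 3/13.
Let Player II play I with probability q. Player I is indifferent when 7q + 17(1−q) = 13q + 10(1−q), giving q = 7/13.
The value is 7·(7/13) + (17)·(6/13) = 151/13.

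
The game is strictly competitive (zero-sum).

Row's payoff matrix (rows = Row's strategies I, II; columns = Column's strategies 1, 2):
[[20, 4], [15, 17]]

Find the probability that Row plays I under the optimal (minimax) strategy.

Row minima are 4 and 15, so Row's maximin is 15; column maxima are 20 and 17, so Column's minimax is 17. These differ, so the equilibrium is in mixed strategies.
Let Row play I with probability p. Column is indifferent when 20p + 15(1−p) = 4p + 17(1−p), giving p = 1/9.

1/9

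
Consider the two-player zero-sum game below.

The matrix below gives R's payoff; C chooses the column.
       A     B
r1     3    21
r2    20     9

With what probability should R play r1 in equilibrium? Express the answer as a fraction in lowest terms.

11/29

Row minima are 3 and 9, so R's maximin is 9; column maxima are 20 and 21, so C's minimax is 20. These differ, so the equilibrium is in mixed strategies.
Let R play r1 with probability p. C is indifferent when 3p + 20(1−p) = 21p + 9(1−p), giving p = 11/29.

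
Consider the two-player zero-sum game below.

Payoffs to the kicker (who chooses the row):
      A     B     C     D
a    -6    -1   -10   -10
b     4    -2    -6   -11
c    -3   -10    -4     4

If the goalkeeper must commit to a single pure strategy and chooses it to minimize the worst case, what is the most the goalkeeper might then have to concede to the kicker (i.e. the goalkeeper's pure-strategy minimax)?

-4

The worst case (largest entry) in each column is A: 4, B: -1, C: -4, D: 4.
The best (smallest) of these is -4.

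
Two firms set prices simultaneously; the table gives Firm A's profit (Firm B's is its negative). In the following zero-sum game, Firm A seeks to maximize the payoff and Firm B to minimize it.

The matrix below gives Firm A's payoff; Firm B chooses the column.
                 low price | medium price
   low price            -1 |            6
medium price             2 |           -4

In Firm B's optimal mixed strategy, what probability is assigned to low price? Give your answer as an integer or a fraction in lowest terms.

10/13

Row minima are -1 and -4, so Firm A's maximin is -1; column maxima are 2 and 6, so Firm B's minimax is 2. These differ, so the equilibrium is in mixed strategies.
Let Firm B play low price with probability q. Firm A is indifferent when −q + 6(1−q) = 2q − 4(1−q), giving q = 10/13.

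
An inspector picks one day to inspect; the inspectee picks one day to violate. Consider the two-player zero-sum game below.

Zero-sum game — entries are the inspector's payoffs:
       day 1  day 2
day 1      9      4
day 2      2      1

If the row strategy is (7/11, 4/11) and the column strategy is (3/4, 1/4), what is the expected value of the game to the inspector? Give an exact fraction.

245/44

Against (3/4, 1/4), each row's expected payoff is day 1: 31/4; day 2: 7/4.
Taking the (7/11, 4/11)-weighted average: (7/11)·(31/4) + (4/11)·(7/4) = 245/44.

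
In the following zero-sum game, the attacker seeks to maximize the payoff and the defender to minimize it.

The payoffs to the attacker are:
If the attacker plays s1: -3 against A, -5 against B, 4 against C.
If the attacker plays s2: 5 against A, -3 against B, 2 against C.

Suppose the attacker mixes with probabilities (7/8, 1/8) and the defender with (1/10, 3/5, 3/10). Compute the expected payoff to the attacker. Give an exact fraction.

Against (1/10, 3/5, 3/10), each row's expected payoff is s1: -21/10; s2: -7/10.
Taking the (7/8, 1/8)-weighted average: (7/8)·(-21/10) + (1/8)·(-7/10) = -77/40.

-77/40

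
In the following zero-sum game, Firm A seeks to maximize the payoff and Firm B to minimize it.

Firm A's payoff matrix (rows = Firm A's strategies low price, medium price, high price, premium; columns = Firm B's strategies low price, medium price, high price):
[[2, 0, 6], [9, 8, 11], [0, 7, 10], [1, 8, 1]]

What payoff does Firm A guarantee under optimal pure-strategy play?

8

Row minima: 0, 8, 0, 1 → Firm A's maximin is 8.
Column maxima: 9, 8, 11 → Firm B's minimax is 8.
They coincide at (medium price, medium price), so the value is 8.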